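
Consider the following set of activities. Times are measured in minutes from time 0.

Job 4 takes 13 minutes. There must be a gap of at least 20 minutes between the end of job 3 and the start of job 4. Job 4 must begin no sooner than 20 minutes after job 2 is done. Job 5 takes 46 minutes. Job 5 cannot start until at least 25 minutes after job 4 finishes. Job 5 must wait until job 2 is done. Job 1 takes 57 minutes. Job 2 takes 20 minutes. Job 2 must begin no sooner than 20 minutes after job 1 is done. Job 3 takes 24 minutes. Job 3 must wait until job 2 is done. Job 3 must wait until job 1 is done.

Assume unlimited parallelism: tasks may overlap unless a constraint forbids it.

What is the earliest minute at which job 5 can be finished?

225

Nothing blocks job 1, so it runs from minute 0 to minute 57.
Job 2 waits on job 1 (finishes minute 57, plus 20-minute gap → minute 77), so it starts at minute 77 and finishes at 77 + 20 = minute 97.
Job 3 has to wait for job 2 (finishes minute 97); job 1 (finishes minute 57). The latest of these is minute 97, so job 3 runs minute 97 to 97 + 24 = minute 121.
Job 4 has to wait for job 3 (finishes minute 121, plus 20-minute gap → minute 141); job 2 (finishes minute 97, plus 20-minute gap → minute 117). The latest of these is minute 141, so job 4 runs minute 141 to 141 + 13 = minute 154.
For job 5: job 4 (finishes minute 154, plus 25-minute gap → minute 179); job 2 (finishes minute 97). Taking the maximum gives a start of minute 179, and it finishes at 179 + 46 = minute 225.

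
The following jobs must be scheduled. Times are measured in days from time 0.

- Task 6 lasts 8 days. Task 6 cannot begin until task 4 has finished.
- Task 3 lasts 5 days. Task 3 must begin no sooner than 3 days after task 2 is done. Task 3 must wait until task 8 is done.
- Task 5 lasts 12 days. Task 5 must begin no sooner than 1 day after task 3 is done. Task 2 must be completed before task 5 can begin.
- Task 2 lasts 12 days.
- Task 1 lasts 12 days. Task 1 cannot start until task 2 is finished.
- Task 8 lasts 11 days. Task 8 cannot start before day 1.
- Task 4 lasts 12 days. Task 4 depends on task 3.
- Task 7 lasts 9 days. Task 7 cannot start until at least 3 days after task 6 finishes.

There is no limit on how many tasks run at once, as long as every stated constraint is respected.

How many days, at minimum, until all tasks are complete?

Task 8 waits on its own release at day 1, so it starts at day 1 and finishes at 1 + 11 = day 12.
Nothing blocks task 2, so it runs from day 0 to day 12.
Task 3 needs all of task 2 (finishes day 12, plus 3-day gap → day 15); task 8 (finishes day 12). That puts its earliest start at day 15; it finishes at 15 + 5 = day 20.
Task 5 needs all of task 3 (finishes day 20, plus 1-day gap → day 21); task 2 (finishes day 12). That puts its earliest start at day 21; it finishes at 21 + 12 = day 33.
After task 3 (finishes day 20), task 4 can start at day 20 and finishes at day 32.
Task 6 waits on task 4 (finishes day 32), so it starts at day 32 and finishes at 32 + 8 = day 40.
Task 7 cannot begin until task 6 (finishes day 40, plus 3-day gap → day 43). It runs from day 43 to 43 + 9 = day 52.
Task 1 waits on task 2 (finishes day 12), so it starts at day 12 and finishes at 12 + 12 = day 24.
All tasks are finished once the last one completes. Finish times: Task 1 at 24, Task 2 at 12, Task 3 at 20, Task 4 at 32, Task 5 at 33, Task 6 at 40, Task 7 at 52, Task 8 at 12. The latest is day 52.

52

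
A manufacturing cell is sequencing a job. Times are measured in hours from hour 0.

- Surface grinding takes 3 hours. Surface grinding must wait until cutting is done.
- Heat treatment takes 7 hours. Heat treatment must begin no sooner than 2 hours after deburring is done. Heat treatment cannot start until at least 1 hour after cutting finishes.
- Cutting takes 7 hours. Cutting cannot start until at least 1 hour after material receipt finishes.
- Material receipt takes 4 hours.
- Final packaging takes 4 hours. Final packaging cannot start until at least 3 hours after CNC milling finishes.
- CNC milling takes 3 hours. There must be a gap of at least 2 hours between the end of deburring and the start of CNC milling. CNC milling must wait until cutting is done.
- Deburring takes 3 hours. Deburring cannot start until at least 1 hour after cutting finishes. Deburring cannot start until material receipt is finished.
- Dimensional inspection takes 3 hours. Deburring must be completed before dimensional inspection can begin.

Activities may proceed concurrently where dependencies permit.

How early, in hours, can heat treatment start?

18

Nothing blocks material receipt, so it runs from hour 0 to hour 4.
Cutting waits on material receipt (finishes hour 4, plus 1-hour gap → hour 5), so it starts at hour 5 and finishes at 5 + 7 = hour 12.
Deburring cannot start until cutting (finishes hour 12, plus 1-hour gap → hour 13); material receipt (finishes hour 4). The controlling bound is hour 13, so deburring finishes at 13 + 3 = hour 16.
Heat treatment waits on deburring (finishes hour 16, plus 2-hour gap → hour 18); cutting (finishes hour 12, plus 1-hour gap → hour 13). The latest of these is hour 18, which is the earliest heat treatment can start.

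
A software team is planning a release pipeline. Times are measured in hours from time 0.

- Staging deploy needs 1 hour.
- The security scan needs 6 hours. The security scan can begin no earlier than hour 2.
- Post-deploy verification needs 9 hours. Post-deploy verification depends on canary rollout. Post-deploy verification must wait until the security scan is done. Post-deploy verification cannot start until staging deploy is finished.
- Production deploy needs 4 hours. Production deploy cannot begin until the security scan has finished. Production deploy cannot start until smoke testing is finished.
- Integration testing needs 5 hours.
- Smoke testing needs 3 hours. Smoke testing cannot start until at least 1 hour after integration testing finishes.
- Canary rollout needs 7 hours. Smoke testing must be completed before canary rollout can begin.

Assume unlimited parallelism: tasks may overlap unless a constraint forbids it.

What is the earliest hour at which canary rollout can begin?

9

Integration testing has no prerequisites, so it starts at hour 0 and finishes at hour 5.
Smoke testing cannot begin until integration testing (finishes hour 5, plus 1-hour gap → hour 6). It runs from hour 6 to 6 + 3 = hour 9.
Canary rollout waits on smoke testing (finishes hour 9), so the earliest it can start is hour 9.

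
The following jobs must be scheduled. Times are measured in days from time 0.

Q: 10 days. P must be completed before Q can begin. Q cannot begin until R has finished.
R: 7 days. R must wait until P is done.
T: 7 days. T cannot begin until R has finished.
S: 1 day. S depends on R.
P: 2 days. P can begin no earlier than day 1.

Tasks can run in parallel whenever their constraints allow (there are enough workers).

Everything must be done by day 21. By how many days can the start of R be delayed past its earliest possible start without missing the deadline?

1

After its own release at day 1, P can start at day 1 and finishes at day 3.
R cannot begin until P (finishes day 3). It runs from day 3 to 3 + 7 = day 10.

Working backward from the deadline:
Nothing follows Q; the deadline of day 21 is its only limit. It must start by 21 − 10 = day 11.
S must finish by day 21; it takes 1 day, so it must start by 21 − 1 = day 20.
Nothing follows T; the deadline of day 21 is its only limit. It must start by 21 − 7 = day 14.
R feeds Q (must start by day 11); S (must start by day 20); T (must start by day 14). Taking the minimum, R must finish by day 11 and start by 11 − 7 = day 4.
So R can start as early as day 3 and as late as day 4, giving 4 − 3 = 1 day of slack.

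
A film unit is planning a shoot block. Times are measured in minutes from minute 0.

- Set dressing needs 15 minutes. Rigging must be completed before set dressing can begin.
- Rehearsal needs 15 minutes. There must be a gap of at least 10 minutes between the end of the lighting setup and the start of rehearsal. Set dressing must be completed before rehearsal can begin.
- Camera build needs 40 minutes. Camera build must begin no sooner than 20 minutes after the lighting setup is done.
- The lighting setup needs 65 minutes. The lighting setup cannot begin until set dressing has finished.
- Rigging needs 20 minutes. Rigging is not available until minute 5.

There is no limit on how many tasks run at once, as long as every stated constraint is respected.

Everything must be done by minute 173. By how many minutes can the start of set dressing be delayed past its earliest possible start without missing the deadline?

8

Rigging waits on its own release at minute 5, so it starts at minute 5 and finishes at 5 + 20 = minute 25.
Set dressing waits on rigging (finishes minute 25), so it starts at minute 25 and finishes at 25 + 15 = minute 40.

Working backward from the deadline:
Camera build must finish by minute 173; it takes 40 minutes, so it must start by 173 − 40 = minute 133.
Rehearsal has no dependents, so it just needs to finish by minute 173. Starting by 173 − 15 = minute 158 achieves that.
The lighting setup must finish in time for camera build (must start by minute 133, minus 20-minute gap → minute 113); rehearsal (must start by minute 158, minus 10-minute gap → minute 148). The tightest is minute 113, so the lighting setup must start by 113 − 65 = minute 48.
Set dressing must finish in time for the lighting setup (must start by minute 48); rehearsal (must start by minute 158). The tightest is minute 48, so set dressing must start by 48 − 15 = minute 33.
So set dressing can start as early as minute 25 and as late as minute 33, giving 33 − 25 = 8 minutes of slack.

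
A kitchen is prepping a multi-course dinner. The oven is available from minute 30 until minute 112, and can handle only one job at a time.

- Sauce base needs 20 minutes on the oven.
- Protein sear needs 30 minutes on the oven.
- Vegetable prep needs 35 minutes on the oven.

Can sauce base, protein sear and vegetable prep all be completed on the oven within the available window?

The oven window is 112 − 30 = 82 minutes.
Running back to back, the jobs need 20 + 30 + 35 = 85 minutes on the oven.
Since 85 > 82, they cannot all fit.

No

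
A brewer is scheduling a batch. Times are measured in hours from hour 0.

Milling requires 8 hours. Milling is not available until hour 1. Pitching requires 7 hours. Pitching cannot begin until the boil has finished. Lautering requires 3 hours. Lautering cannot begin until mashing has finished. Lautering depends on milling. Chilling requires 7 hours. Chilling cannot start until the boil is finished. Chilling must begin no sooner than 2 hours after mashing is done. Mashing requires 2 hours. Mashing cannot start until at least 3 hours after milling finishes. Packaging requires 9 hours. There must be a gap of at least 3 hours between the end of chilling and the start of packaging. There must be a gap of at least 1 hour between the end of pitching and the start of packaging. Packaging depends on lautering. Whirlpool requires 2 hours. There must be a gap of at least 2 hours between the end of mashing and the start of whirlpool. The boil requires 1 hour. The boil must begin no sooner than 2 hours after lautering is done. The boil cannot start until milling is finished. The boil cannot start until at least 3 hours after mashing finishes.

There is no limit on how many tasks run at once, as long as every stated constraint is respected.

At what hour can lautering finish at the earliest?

Milling cannot begin until its own release at hour 1. It runs from hour 1 to 1 + 8 = hour 9.
Mashing waits on milling (finishes hour 9, plus 3-hour gap → hour 12), so it starts at hour 12 and finishes at 12 + 2 = hour 14.
Lautering has to wait for mashing (finishes hour 14); milling (finishes hour 9). The latest of these is hour 14, so lautering runs hour 14 to 14 + 3 = hour 17.

17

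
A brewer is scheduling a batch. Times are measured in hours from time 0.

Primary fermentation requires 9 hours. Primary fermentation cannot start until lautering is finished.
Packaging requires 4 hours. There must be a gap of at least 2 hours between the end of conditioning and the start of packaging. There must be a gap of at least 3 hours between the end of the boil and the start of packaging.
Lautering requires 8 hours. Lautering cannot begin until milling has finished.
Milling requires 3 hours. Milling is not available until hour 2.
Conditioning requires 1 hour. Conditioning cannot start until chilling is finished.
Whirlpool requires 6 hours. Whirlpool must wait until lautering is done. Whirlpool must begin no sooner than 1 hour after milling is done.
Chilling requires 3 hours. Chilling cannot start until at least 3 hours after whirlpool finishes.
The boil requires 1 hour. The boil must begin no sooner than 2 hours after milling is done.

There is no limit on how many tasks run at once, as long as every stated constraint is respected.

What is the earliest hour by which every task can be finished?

Milling cannot begin until its own release at hour 2. It runs from hour 2 to 2 + 3 = hour 5.
The boil cannot begin until milling (finishes hour 5, plus 2-hour gap → hour 7). It runs from hour 7 to 7 + 1 = hour 8.
Lautering cannot begin until milling (finishes hour 5). It runs from hour 5 to 5 + 8 = hour 13.
Primary fermentation waits on lautering (finishes hour 13), so it starts at hour 13 and finishes at 13 + 9 = hour 22.
Whirlpool cannot start until lautering (finishes hour 13); milling (finishes hour 5, plus 1-hour gap → hour 6). The controlling bound is hour 13, so whirlpool finishes at 13 + 6 = hour 19.
Chilling waits on whirlpool (finishes hour 19, plus 3-hour gap → hour 22), so it starts at hour 22 and finishes at 22 + 3 = hour 25.
After chilling (finishes hour 25), conditioning can start at hour 25 and finishes at hour 26.
Packaging has to wait for conditioning (finishes hour 26, plus 2-hour gap → hour 28); the boil (finishes hour 8, plus 3-hour gap → hour 11). The latest of these is hour 28, so packaging runs hour 28 to 28 + 4 = hour 32.
All tasks are finished once the last one completes. Finish times: Milling at 5, Lautering at 13, The boil at 8, Whirlpool at 19, Chilling at 25, Primary fermentation at 22, Conditioning at 26, Packaging at 32. The latest is hour 32.

32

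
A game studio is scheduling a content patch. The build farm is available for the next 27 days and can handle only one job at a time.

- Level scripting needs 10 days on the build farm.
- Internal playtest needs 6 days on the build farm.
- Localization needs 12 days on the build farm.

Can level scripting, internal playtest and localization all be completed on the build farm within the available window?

No

Running back to back, the jobs need 10 + 6 + 12 = 28 days on the build farm.
Since 28 > 27, they cannot all fit.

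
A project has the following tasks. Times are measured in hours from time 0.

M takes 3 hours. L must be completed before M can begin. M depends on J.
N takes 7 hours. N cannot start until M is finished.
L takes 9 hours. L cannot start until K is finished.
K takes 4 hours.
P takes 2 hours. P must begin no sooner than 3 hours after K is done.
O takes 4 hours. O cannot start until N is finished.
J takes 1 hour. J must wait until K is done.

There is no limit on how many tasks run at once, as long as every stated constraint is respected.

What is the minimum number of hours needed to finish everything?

27

K has no prerequisites, so it starts at hour 0 and finishes at hour 4.
P cannot begin until K (finishes hour 4, plus 3-hour gap → hour 7). It runs from hour 7 to 7 + 2 = hour 9.
L waits on K (finishes hour 4), so it starts at hour 4 and finishes at 4 + 9 = hour 13.
After K (finishes hour 4), J can start at hour 4 and finishes at hour 5.
M needs all of L (finishes hour 13); J (finishes hour 5). That puts its earliest start at hour 13; it finishes at 13 + 3 = hour 16.
After M (finishes hour 16), N can start at hour 16 and finishes at hour 23.
O cannot begin until N (finishes hour 23). It runs from hour 23 to 23 + 4 = hour 27.
All tasks are finished once the last one completes. Finish times: J at 5, K at 4, L at 13, M at 16, N at 23, O at 27, P at 9. The latest is hour 27.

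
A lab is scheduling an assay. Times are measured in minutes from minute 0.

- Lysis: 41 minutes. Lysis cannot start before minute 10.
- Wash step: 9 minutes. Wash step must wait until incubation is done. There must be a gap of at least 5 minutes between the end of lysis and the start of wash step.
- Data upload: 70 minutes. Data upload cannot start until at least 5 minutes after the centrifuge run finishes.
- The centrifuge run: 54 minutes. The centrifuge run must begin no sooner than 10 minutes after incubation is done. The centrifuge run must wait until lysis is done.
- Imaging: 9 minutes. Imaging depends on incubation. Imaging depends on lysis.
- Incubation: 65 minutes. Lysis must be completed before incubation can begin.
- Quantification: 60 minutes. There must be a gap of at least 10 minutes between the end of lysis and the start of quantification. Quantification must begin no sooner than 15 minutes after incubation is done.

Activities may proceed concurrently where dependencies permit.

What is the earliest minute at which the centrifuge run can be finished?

Lysis cannot begin until its own release at minute 10. It runs from minute 10 to 10 + 41 = minute 51.
Incubation cannot begin until lysis (finishes minute 51). It runs from minute 51 to 51 + 65 = minute 116.
The centrifuge run has to wait for incubation (finishes minute 116, plus 10-minute gap → minute 126); lysis (finishes minute 51). The latest of these is minute 126, so the centrifuge run runs minute 126 to 126 + 54 = minute 180.

180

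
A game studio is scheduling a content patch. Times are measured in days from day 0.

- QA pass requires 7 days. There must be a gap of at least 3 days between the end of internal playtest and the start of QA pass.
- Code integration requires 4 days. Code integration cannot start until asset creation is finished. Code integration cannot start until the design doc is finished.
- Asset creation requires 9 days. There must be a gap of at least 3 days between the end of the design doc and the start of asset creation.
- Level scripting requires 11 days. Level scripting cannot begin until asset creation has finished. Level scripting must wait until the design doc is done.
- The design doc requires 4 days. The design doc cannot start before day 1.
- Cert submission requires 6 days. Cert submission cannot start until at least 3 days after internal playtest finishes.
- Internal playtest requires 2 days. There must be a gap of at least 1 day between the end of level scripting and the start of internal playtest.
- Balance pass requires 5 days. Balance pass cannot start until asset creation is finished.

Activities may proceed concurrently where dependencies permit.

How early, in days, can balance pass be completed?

The design doc cannot begin until its own release at day 1. It runs from day 1 to 1 + 4 = day 5.
Asset creation waits on the design doc (finishes day 5, plus 3-day gap → day 8), so it starts at day 8 and finishes at 8 + 9 = day 17.
Balance pass waits on asset creation (finishes day 17), so it starts at day 17 and finishes at 17 + 5 = day 22.

22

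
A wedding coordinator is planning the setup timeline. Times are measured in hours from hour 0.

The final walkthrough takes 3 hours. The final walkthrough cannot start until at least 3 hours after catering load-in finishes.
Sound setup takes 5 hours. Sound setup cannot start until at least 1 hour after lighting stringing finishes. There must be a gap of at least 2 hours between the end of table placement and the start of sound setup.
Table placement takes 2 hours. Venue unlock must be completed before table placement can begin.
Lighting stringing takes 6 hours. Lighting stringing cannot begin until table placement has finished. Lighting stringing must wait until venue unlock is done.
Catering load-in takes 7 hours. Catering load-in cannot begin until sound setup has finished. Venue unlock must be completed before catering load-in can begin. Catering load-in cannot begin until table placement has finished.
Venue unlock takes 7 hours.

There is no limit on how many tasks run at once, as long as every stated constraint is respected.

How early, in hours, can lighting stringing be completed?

Venue unlock can start immediately at hour 0; it finishes at hour 7.
Table placement waits on venue unlock (finishes hour 7), so it starts at hour 7 and finishes at 7 + 2 = hour 9.
Lighting stringing cannot start until table placement (finishes hour 9); venue unlock (finishes hour 7). The controlling bound is hour 9, so lighting stringing finishes at 9 + 6 = hour 15.

15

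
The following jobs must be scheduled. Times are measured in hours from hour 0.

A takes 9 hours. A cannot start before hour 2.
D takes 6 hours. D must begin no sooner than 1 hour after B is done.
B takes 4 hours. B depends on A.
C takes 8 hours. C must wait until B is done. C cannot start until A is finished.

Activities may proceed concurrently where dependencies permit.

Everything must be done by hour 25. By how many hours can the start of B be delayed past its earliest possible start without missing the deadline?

2

A waits on its own release at hour 2, so it starts at hour 2 and finishes at 2 + 9 = hour 11.
After A (finishes hour 11), B can start at hour 11 and finishes at hour 15.

Working backward from the deadline:
To finish by hour 25, C (duration 8) must start no later than hour 17.
D has no dependents, so it just needs to finish by hour 25. Starting by 25 − 6 = hour 19 achieves that.
B must finish in time for C (must start by hour 17); D (must start by hour 19, minus 1-hour gap → hour 18). The tightest is hour 17, so B must start by 17 − 4 = hour 13.
So B can start as early as hour 11 and as late as hour 13, giving 13 − 11 = 2 hours of slack.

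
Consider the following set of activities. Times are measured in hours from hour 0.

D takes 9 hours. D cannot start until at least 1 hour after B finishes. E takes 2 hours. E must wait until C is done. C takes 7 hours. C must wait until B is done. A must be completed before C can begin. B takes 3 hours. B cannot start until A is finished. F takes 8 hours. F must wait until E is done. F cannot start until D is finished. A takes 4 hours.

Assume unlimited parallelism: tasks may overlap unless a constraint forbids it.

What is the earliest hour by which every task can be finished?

A has no prerequisites, so it starts at hour 0 and finishes at hour 4.
B waits on A (finishes hour 4), so it starts at hour 4 and finishes at 4 + 3 = hour 7.
D waits on B (finishes hour 7, plus 1-hour gap → hour 8), so it starts at hour 8 and finishes at 8 + 9 = hour 17.
C has to wait for B (finishes hour 7); A (finishes hour 4). The latest of these is hour 7, so C runs hour 7 to 7 + 7 = hour 14.
E cannot begin until C (finishes hour 14). It runs from hour 14 to 14 + 2 = hour 16.
F has to wait for E (finishes hour 16); D (finishes hour 17). The latest of these is hour 17, so F runs hour 17 to 17 + 8 = hour 25.
All tasks are finished once the last one completes. Finish times: A at 4, B at 7, C at 14, D at 17, E at 16, F at 25. The latest is hour 25.

25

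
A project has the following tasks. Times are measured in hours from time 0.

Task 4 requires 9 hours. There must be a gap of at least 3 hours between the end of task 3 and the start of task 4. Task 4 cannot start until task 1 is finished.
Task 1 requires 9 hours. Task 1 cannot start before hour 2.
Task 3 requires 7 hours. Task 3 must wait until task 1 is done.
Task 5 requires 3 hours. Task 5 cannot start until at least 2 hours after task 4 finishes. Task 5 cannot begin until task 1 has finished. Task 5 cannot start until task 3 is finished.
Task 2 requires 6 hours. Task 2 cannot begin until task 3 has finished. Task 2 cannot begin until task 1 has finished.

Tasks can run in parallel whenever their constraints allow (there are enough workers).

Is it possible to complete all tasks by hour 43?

Yes

Task 1 cannot begin until its own release at hour 2. It runs from hour 2 to 2 + 9 = hour 11.
Task 3 cannot begin until task 1 (finishes hour 11). It runs from hour 11 to 11 + 7 = hour 18.
Task 4 cannot start until task 3 (finishes hour 18, plus 3-hour gap → hour 21); task 1 (finishes hour 11). The controlling bound is hour 21, so task 4 finishes at 21 + 9 = hour 30.
Task 5 needs all of task 4 (finishes hour 30, plus 2-hour gap → hour 32); task 1 (finishes hour 11); task 3 (finishes hour 18). That puts its earliest start at hour 32; it finishes at 32 + 3 = hour 35.
Task 2 cannot start until task 3 (finishes hour 18); task 1 (finishes hour 11). The controlling bound is hour 18, so task 2 finishes at 18 + 6 = hour 24.
Every task is finished by hour 35, which is no later than the deadline of 43, so the schedule is feasible.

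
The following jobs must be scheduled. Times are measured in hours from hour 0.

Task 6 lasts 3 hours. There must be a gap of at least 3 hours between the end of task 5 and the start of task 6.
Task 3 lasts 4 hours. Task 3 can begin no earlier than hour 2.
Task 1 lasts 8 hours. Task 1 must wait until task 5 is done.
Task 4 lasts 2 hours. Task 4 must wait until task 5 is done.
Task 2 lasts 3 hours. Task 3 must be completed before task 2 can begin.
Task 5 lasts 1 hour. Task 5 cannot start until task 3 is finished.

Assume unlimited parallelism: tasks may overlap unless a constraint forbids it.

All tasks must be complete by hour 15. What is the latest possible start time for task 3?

2

Nothing follows task 2; the deadline of hour 15 is its only limit. It must start by 15 − 3 = hour 12.
Nothing follows task 1; the deadline of hour 15 is its only limit. It must start by 15 − 8 = hour 7.
Nothing follows task 4; the deadline of hour 15 is its only limit. It must start by 15 − 2 = hour 13.
Task 6 has no dependents, so it just needs to finish by hour 15. Starting by 15 − 3 = hour 12 achieves that.
Task 5 must finish in time for task 1 (must start by hour 7); task 4 (must start by hour 13); task 6 (must start by hour 12, minus 3-hour gap → hour 9). The tightest is hour 7, so task 5 must start by 7 − 1 = hour 6.
For task 3: task 2 (must start by hour 12); task 5 (must start by hour 6). The most restrictive is hour 6; with a 4-hour duration, task 3 must start by hour 2.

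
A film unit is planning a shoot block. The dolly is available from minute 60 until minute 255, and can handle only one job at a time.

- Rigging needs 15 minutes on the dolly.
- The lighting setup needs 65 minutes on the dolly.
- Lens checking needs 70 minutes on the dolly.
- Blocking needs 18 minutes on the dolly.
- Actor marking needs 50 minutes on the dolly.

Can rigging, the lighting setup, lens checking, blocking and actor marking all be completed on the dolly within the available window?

No

The dolly window is 255 − 60 = 195 minutes.
Running back to back, the jobs need 15 + 65 + 70 + 18 + 50 = 218 minutes on the dolly.
Since 218 > 195, they cannot all fit.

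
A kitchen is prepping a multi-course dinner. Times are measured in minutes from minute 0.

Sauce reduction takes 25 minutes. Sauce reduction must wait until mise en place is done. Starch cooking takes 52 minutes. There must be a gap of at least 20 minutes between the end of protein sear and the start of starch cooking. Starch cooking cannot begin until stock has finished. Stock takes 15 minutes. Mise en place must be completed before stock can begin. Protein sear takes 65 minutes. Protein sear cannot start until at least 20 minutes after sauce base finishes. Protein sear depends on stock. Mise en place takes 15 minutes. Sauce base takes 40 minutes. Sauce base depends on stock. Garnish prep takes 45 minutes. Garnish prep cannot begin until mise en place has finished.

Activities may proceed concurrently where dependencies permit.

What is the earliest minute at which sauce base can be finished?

Mise en place can start immediately at minute 0; it finishes at minute 15.
After mise en place (finishes minute 15), stock can start at minute 15 and finishes at minute 30.
Sauce base cannot begin until stock (finishes minute 30). It runs from minute 30 to 30 + 40 = minute 70.

70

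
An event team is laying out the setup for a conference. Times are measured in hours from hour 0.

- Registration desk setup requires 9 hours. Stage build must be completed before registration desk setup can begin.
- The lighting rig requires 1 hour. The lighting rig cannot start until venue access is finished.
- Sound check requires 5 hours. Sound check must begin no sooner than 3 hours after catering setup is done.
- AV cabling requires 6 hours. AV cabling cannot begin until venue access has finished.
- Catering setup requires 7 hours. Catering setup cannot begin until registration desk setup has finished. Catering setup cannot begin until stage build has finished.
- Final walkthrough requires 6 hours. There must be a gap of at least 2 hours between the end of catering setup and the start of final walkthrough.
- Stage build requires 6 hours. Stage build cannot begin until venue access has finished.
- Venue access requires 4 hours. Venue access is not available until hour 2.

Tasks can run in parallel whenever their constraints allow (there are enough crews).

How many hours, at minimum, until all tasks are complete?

36

Venue access waits on its own release at hour 2, so it starts at hour 2 and finishes at 2 + 4 = hour 6.
AV cabling cannot begin until venue access (finishes hour 6). It runs from hour 6 to 6 + 6 = hour 12.
The lighting rig waits on venue access (finishes hour 6), so it starts at hour 6 and finishes at 6 + 1 = hour 7.
Stage build cannot begin until venue access (finishes hour 6). It runs from hour 6 to 6 + 6 = hour 12.
Registration desk setup waits on stage build (finishes hour 12), so it starts at hour 12 and finishes at 12 + 9 = hour 21.
Catering setup cannot start until registration desk setup (finishes hour 21); stage build (finishes hour 12). The controlling bound is hour 21, so catering setup finishes at 21 + 7 = hour 28.
Final walkthrough cannot begin until catering setup (finishes hour 28, plus 2-hour gap → hour 30). It runs from hour 30 to 30 + 6 = hour 36.
Sound check waits on catering setup (finishes hour 28, plus 3-hour gap → hour 31), so it starts at hour 31 and finishes at 31 + 5 = hour 36.
All tasks are finished once the last one completes. Finish times: Venue access at 6, Stage build at 12, The lighting rig at 7, AV cabling at 12, Registration desk setup at 21, Catering setup at 28, Sound check at 36, Final walkthrough at 36. The latest is hour 36.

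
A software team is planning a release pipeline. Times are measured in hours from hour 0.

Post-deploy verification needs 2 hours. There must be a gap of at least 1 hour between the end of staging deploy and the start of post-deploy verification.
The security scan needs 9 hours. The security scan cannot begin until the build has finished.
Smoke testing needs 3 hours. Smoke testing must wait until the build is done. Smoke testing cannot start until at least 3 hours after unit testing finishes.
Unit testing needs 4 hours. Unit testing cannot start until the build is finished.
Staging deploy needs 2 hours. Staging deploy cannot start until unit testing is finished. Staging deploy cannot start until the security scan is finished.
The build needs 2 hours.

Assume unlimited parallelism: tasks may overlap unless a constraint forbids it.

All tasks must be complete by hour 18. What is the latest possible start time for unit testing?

8

Post-deploy verification has no dependents, so it just needs to finish by hour 18. Starting by 18 − 2 = hour 16 achieves that.
Since post-deploy verification (must start by hour 16, minus 1-hour gap → hour 15) depends on it, staging deploy must finish by hour 15. Backing off its 2-hour duration gives a latest start of hour 13.
Smoke testing has no dependents, so it just needs to finish by hour 18. Starting by 18 − 3 = hour 15 achieves that.
Unit testing feeds staging deploy (must start by hour 13); smoke testing (must start by hour 15, minus 3-hour gap → hour 12). Taking the minimum, unit testing must finish by hour 12 and start by 12 − 4 = hour 8.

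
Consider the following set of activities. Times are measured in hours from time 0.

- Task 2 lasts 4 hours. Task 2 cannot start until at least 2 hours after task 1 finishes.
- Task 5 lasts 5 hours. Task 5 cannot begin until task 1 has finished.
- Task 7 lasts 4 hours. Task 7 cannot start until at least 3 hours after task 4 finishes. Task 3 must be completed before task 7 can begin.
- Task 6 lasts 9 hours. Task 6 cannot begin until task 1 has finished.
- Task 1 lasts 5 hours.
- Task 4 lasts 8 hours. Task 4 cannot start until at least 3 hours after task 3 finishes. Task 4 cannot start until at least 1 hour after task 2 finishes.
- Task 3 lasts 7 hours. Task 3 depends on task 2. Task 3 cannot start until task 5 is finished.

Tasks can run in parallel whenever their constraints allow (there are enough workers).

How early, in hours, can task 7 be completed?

Nothing blocks task 1, so it runs from hour 0 to hour 5.
Task 5 cannot begin until task 1 (finishes hour 5). It runs from hour 5 to 5 + 5 = hour 10.
After task 1 (finishes hour 5, plus 2-hour gap → hour 7), task 2 can start at hour 7 and finishes at hour 11.
Task 3 cannot start until task 2 (finishes hour 11); task 5 (finishes hour 10). The controlling bound is hour 11, so task 3 finishes at 11 + 7 = hour 18.
Task 4 needs all of task 3 (finishes hour 18, plus 3-hour gap → hour 21); task 2 (finishes hour 11, plus 1-hour gap → hour 12). That puts its earliest start at hour 21; it finishes at 21 + 8 = hour 29.
Task 7 needs all of task 4 (finishes hour 29, plus 3-hour gap → hour 32); task 3 (finishes hour 18). That puts its earliest start at hour 32; it finishes at 32 + 4 = hour 36.

36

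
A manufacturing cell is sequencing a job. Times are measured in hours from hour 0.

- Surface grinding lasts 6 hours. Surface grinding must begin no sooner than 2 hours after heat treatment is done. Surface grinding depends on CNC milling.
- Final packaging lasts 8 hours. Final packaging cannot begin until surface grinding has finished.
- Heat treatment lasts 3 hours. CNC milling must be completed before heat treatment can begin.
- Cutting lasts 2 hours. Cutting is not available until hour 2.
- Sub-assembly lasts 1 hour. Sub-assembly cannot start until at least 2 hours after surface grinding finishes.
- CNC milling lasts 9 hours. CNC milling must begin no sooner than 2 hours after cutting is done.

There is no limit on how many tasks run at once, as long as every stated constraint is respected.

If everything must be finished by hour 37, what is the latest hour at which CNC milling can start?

Sub-assembly has no dependents, so it just needs to finish by hour 37. Starting by 37 − 1 = hour 36 achieves that.
Final packaging has no dependents, so it just needs to finish by hour 37. Starting by 37 − 8 = hour 29 achieves that.
For surface grinding: sub-assembly (must start by hour 36, minus 2-hour gap → hour 34); final packaging (must start by hour 29). The most restrictive is hour 29; with a 6-hour duration, surface grinding must start by hour 23.
Heat treatment has to be done before surface grinding (must start by hour 23, minus 2-hour gap → hour 21). That means finishing by hour 21, i.e. starting by 21 − 3 = hour 18.
For CNC milling: heat treatment (must start by hour 18); surface grinding (must start by hour 23). The most restrictive is hour 18; with a 9-hour duration, CNC milling must start by hour 9.

9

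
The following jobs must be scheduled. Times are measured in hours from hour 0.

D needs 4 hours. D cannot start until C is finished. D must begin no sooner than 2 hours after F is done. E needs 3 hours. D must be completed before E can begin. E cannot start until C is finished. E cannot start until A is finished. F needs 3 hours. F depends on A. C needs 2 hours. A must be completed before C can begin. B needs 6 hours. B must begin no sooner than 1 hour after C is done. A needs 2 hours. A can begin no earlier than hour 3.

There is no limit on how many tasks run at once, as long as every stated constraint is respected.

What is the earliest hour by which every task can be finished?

17

A cannot begin until its own release at hour 3. It runs from hour 3 to 3 + 2 = hour 5.
After A (finishes hour 5), F can start at hour 5 and finishes at hour 8.
C waits on A (finishes hour 5), so it starts at hour 5 and finishes at 5 + 2 = hour 7.
For D: C (finishes hour 7); F (finishes hour 8, plus 2-hour gap → hour 10). Taking the maximum gives a start of hour 10, and it finishes at 10 + 4 = hour 14.
E cannot start until D (finishes hour 14); C (finishes hour 7); A (finishes hour 5). The controlling bound is hour 14, so E finishes at 14 + 3 = hour 17.
B cannot begin until C (finishes hour 7, plus 1-hour gap → hour 8). It runs from hour 8 to 8 + 6 = hour 14.
All tasks are finished once the last one completes. Finish times: A at 5, B at 14, C at 7, D at 14, E at 17, F at 8. The latest is hour 17.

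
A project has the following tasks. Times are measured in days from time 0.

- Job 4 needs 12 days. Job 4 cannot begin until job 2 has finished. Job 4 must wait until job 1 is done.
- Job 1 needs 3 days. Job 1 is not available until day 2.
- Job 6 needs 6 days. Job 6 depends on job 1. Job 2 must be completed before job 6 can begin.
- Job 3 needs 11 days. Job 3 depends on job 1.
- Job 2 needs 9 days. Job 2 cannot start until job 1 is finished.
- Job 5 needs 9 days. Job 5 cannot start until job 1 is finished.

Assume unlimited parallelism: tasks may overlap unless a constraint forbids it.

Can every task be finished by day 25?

Job 1 waits on its own release at day 2, so it starts at day 2 and finishes at 2 + 3 = day 5.
Job 5 waits on job 1 (finishes day 5), so it starts at day 5 and finishes at 5 + 9 = day 14.
Job 3 cannot begin until job 1 (finishes day 5). It runs from day 5 to 5 + 11 = day 16.
After job 1 (finishes day 5), job 2 can start at day 5 and finishes at day 14.
For job 6: job 1 (finishes day 5); job 2 (finishes day 14). Taking the maximum gives a start of day 14, and it finishes at 14 + 6 = day 20.
Job 4 needs all of job 2 (finishes day 14); job 1 (finishes day 5). That puts its earliest start at day 14; it finishes at 14 + 12 = day 26.
The earliest everything can be done is day 26, which is after the deadline of 25, so it is not possible.

No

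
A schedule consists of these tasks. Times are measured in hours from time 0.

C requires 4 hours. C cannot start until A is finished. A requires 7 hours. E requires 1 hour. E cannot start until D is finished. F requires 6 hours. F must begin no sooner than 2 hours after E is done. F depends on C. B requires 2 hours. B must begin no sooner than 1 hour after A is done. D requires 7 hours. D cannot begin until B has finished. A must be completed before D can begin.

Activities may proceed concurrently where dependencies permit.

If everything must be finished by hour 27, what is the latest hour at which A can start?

1

F has no dependents, so it just needs to finish by hour 27. Starting by 27 − 6 = hour 21 achieves that.
Since F (must start by hour 21, minus 2-hour gap → hour 19) depends on it, E must finish by hour 19. Backing off its 1-hour duration gives a latest start of hour 18.
D must finish before E (must start by hour 18). With a 7-hour duration, D must start by 18 − 7 = hour 11.
B feeds into D (must start by hour 11); so B must finish by hour 11 and therefore start by hour 9.
C feeds into F (must start by hour 21); so C must finish by hour 21 and therefore start by hour 17.
A has several dependents: B (must start by hour 9, minus 1-hour gap → hour 8); C (must start by hour 17); D (must start by hour 11). The earliest of those limits is hour 8, so A must start by 8 − 7 = hour 1.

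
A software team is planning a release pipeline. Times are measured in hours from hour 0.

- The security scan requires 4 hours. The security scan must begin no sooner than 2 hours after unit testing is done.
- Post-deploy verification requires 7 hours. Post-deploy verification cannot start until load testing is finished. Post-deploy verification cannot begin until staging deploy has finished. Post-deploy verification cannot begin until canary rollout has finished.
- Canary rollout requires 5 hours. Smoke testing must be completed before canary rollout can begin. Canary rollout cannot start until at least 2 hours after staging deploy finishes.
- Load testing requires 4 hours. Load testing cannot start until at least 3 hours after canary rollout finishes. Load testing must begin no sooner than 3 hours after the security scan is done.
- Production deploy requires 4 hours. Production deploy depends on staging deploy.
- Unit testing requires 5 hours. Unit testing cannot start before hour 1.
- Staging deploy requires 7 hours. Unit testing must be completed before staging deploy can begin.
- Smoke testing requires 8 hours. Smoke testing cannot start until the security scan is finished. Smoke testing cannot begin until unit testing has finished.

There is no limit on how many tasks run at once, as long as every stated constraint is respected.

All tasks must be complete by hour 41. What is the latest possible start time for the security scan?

Nothing follows post-deploy verification; the deadline of hour 41 is its only limit. It must start by 41 − 7 = hour 34.
Load testing must finish before post-deploy verification (must start by hour 34). With a 4-hour duration, load testing must start by 34 − 4 = hour 30.
Canary rollout must finish in time for load testing (must start by hour 30, minus 3-hour gap → hour 27); post-deploy verification (must start by hour 34). The tightest is hour 27, so canary rollout must start by 27 − 5 = hour 22.
Since canary rollout (must start by hour 22) depends on it, smoke testing must finish by hour 22. Backing off its 8-hour duration gives a latest start of hour 14.
The security scan feeds smoke testing (must start by hour 14); load testing (must start by hour 30, minus 3-hour gap → hour 27). Taking the minimum, the security scan must finish by hour 14 and start by 14 − 4 = hour 10.

10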